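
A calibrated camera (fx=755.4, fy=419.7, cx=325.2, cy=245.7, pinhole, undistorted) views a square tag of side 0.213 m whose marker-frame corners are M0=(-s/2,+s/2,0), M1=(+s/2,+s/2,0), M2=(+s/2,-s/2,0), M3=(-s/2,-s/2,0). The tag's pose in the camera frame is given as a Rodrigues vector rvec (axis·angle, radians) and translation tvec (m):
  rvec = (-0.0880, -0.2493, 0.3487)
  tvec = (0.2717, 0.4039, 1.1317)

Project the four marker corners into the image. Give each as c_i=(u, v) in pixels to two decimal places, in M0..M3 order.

c0=(421.88, 424.68) c1=(545.94, 444.40) c2=(585.77, 368.19) c3=(466.44, 345.67)

Intrinsics K: fx=755.4, fy=419.7, cx=325.2, cy=245.7
Marker side s = 0.213 m; corners in marker frame (Z=0):
  M0 = (-0.1065, +0.1065, 0)
  M1 = (+0.1065, +0.1065, 0)
  M2 = (+0.1065, -0.1065, 0)
  M3 = (-0.1065, -0.1065, 0)
rvec = (-0.0880, -0.2493, 0.3487), |rvec| = θ = 0.43759 rad = 25.072°
Rodrigues: sinθ=0.42376, 1−cosθ=0.09423; R = I + sinθ·[k]× + (1−cosθ)·[k]×²:
    [+0.90959 -0.32688 -0.25652]
    [+0.34847 +0.93636 +0.04244]
    [+0.22632 -0.12799 +0.96561]
t = (0.2717, 0.4039, 1.1317) m
M0: Pc = R·M0+t = (+0.14002, +0.46651, +1.09397); u = 755.4·(+0.14002)/1.09397 + 325.2 = 421.8833, v = 419.7·(+0.46651)/1.09397 + 245.7 = 424.6765
M1: Pc = R·M1+t = (+0.33376, +0.54073, +1.14217); u = 755.4·(+0.33376)/1.14217 + 325.2 = 545.9380, v = 419.7·(+0.54073)/1.14217 + 245.7 = 444.3971
M2: Pc = R·M2+t = (+0.40338, +0.34129, +1.16943); u = 755.4·(+0.40338)/1.16943 + 325.2 = 585.7671, v = 419.7·(+0.34129)/1.16943 + 245.7 = 368.1861
M3: Pc = R·M3+t = (+0.20964, +0.26707, +1.12123); u = 755.4·(+0.20964)/1.12123 + 325.2 = 466.4412, v = 419.7·(+0.26707)/1.12123 + 245.7 = 345.6684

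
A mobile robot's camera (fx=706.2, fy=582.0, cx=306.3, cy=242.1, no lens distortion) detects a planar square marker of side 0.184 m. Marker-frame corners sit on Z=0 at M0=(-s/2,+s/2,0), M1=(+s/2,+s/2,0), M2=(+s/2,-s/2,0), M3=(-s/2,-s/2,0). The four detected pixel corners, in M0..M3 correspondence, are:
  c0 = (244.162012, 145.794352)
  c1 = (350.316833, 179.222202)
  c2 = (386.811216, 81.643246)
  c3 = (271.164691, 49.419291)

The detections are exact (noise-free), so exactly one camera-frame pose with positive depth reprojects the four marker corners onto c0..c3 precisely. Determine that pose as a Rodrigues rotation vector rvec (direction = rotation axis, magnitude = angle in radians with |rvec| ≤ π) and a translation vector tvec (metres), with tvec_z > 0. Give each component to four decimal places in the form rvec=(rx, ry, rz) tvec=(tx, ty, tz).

rvec=(0.4069, 0.3015, 0.3339) tvec=(0.0078, -0.2307, 1.0609)

Intrinsics K: fx=706.2, fy=582.0, cx=306.3, cy=242.1
Marker side s = 0.184 m; corners in marker frame (Z=0):
  M0 = (-0.0920, +0.0920, 0)
  M1 = (+0.0920, +0.0920, 0)
  M2 = (+0.0920, -0.0920, 0)
  M3 = (-0.0920, -0.0920, 0)
Detected image corners:
  c0 = (244.162012, 145.794352) px
  c1 = (350.316833, 179.222202) px
  c2 = (386.811216, 81.643246) px
  c3 = (271.164691, 49.419291) px
Planar DLT: solve 8×8 A·h = b for H (H[2,2]=1):
  H  [+537.55326 -44.79531 +311.47406]
  H  [+155.14445 +573.33037 +115.52329]
  H  [-0.20505 +0.40645 +1.00000]
B = K⁻¹H; ‖b₁‖=0.942640, ‖b₂‖=0.942640; λ = 2/(‖b₁‖+‖b₂‖) = 1.060850, sign → tz>0 ⇒ λ=+1.060850
r₁ = λ·B[:,0] = (+0.90186,+0.37328,-0.21753); r₂ = λ·B[:,1] = (-0.25431,+0.86569,+0.43118)
r₃ = r₁×r₂ = (+0.34926,-0.33355,+0.87565); SVD([r₁ r₂ r₃]) → R = UVᵀ:
  R  [+0.90186 -0.25431 +0.34926]
  R  [+0.37328 +0.86569 -0.33355]
  R  [-0.21753 +0.43118 +0.87565]
t = (+0.00777, -0.23072, +1.06085) m
tr R = 2.643194; θ = arccos((tr R − 1)/2) = 0.606589 rad = 34.755°
axis k = ((R−Rᵀ)₃₂, (R−Rᵀ)₁₃, (R−Rᵀ)₂₁) / (2 sinθ) = (+0.670731, +0.497119, +0.550447)
rvec = θ·k = (+0.406859, +0.301547, +0.333895)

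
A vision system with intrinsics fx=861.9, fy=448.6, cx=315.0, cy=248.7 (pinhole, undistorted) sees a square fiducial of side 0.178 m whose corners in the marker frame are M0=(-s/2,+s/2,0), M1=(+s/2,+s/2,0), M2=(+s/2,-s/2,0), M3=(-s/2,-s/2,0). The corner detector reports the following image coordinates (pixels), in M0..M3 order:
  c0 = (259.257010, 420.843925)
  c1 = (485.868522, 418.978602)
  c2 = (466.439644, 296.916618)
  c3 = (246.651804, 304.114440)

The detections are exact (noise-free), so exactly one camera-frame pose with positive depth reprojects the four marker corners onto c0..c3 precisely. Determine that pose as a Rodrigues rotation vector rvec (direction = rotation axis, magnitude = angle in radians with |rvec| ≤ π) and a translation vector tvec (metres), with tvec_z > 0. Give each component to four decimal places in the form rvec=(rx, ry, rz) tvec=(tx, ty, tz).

Intrinsics K: fx=861.9, fy=448.6, cx=315.0, cy=248.7
Marker side s = 0.178 m; corners in marker frame (Z=0):
  M0 = (-0.0890, +0.0890, 0)
  M1 = (+0.0890, +0.0890, 0)
  M2 = (+0.0890, -0.0890, 0)
  M3 = (-0.0890, -0.0890, 0)
Detected image corners:
  c0 = (259.257010, 420.843925) px
  c1 = (485.868522, 418.978602) px
  c2 = (466.439644, 296.916618) px
  c3 = (246.651804, 304.114440) px
Planar DLT: solve 8×8 A·h = b for H (H[2,2]=1):
  H  [+1160.07652 +33.64841 +361.89500]
  H  [-118.14092 +615.18887 +359.45051]
  H  [-0.25673 -0.15333 +1.00000]
B = K⁻¹H; ‖b₁‖=1.467490, ‖b₂‖=1.467490; λ = 2/(‖b₁‖+‖b₂‖) = 0.681436, sign → tz>0 ⇒ λ=+0.681436
r₁ = λ·B[:,0] = (+0.98112,-0.08247,-0.17495); r₂ = λ·B[:,1] = (+0.06479,+0.99241,-0.10448)
r₃ = r₁×r₂ = (+0.18224,+0.09118,+0.97902); SVD([r₁ r₂ r₃]) → R = UVᵀ:
  R  [+0.98112 +0.06479 +0.18224]
  R  [-0.08247 +0.99241 +0.09118]
  R  [-0.17495 -0.10448 +0.97902]
t = (+0.03708, +0.16823, +0.68144) m
tr R = 2.952550; θ = arccos((tr R − 1)/2) = 0.218263 rad = 12.506°
axis k = ((R−Rᵀ)₃₂, (R−Rᵀ)₁₃, (R−Rᵀ)₂₁) / (2 sinθ) = (-0.451803, +0.824772, -0.340039)
rvec = θ·k = (-0.098612, +0.180017, -0.074218)

rvec=(-0.0986, 0.1800, -0.0742) tvec=(0.0371, 0.1682, 0.6814)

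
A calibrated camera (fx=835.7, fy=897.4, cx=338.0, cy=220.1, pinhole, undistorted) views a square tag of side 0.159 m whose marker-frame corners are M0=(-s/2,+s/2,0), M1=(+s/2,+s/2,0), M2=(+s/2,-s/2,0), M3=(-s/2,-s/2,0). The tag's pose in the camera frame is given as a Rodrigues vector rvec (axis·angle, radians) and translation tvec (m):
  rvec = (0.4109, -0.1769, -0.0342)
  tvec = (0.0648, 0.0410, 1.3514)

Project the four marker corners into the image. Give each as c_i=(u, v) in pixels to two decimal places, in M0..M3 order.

c0=(329.68, 298.25) c1=(423.48, 289.76) c2=(427.83, 194.97) c3=(329.55, 201.98)

Intrinsics K: fx=835.7, fy=897.4, cx=338.0, cy=220.1
Marker side s = 0.159 m; corners in marker frame (Z=0):
  M0 = (-0.0795, +0.0795, 0)
  M1 = (+0.0795, +0.0795, 0)
  M2 = (+0.0795, -0.0795, 0)
  M3 = (-0.0795, -0.0795, 0)
rvec = (0.4109, -0.1769, -0.0342), |rvec| = θ = 0.44867 rad = 25.707°
Rodrigues: sinθ=0.43376, 1−cosθ=0.09897; R = I + sinθ·[k]× + (1−cosθ)·[k]×²:
    [+0.98404 -0.00267 -0.17793]
    [-0.06880 +0.91641 -0.39428]
    [+0.16412 +0.40023 +0.90160]
t = (0.0648, 0.0410, 1.3514) m
M0: Pc = R·M0+t = (-0.01364, +0.11932, +1.37017); u = 835.7·(-0.01364)/1.37017 + 338.0 = 329.6784, v = 897.4·(+0.11932)/1.37017 + 220.1 = 298.2522
M1: Pc = R·M1+t = (+0.14282, +0.10838, +1.39627); u = 835.7·(+0.14282)/1.39627 + 338.0 = 423.4805, v = 897.4·(+0.10838)/1.39627 + 220.1 = 289.7606
M2: Pc = R·M2+t = (+0.14324, -0.03732, +1.33263); u = 835.7·(+0.14324)/1.33263 + 338.0 = 427.8290, v = 897.4·(-0.03732)/1.33263 + 220.1 = 194.9654
M3: Pc = R·M3+t = (-0.01322, -0.02638, +1.30653); u = 835.7·(-0.01322)/1.30653 + 338.0 = 329.5451, v = 897.4·(-0.02638)/1.30653 + 220.1 = 201.9774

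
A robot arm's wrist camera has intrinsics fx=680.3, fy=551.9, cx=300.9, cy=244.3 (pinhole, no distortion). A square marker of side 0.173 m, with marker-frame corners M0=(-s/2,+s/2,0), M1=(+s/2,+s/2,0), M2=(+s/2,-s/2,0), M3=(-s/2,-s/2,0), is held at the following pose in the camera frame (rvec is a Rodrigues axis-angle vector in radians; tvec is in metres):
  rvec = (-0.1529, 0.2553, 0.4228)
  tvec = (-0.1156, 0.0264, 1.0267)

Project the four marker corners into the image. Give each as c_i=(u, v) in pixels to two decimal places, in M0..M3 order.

Intrinsics K: fx=680.3, fy=551.9, cx=300.9, cy=244.3
Marker side s = 0.173 m; corners in marker frame (Z=0):
  M0 = (-0.0865, +0.0865, 0)
  M1 = (+0.0865, +0.0865, 0)
  M2 = (+0.0865, -0.0865, 0)
  M3 = (-0.0865, -0.0865, 0)
rvec = (-0.1529, 0.2553, 0.4228), |rvec| = θ = 0.51703 rad = 29.623°
Rodrigues: sinθ=0.49430, 1−cosθ=0.13071; R = I + sinθ·[k]× + (1−cosθ)·[k]×²:
    [+0.88072 -0.42330 +0.21247]
    [+0.38513 +0.90116 +0.19896]
    [-0.27569 -0.09340 +0.95670]
t = (-0.1156, 0.0264, 1.0267) m
M0: Pc = R·M0+t = (-0.22840, +0.07104, +1.04247); u = 680.3·(-0.22840)/1.04247 + 300.9 = 151.8506, v = 551.9·(+0.07104)/1.04247 + 244.3 = 281.9082
M1: Pc = R·M1+t = (-0.07603, +0.13766, +0.99477); u = 680.3·(-0.07603)/0.99477 + 300.9 = 248.9031, v = 551.9·(+0.13766)/0.99477 + 244.3 = 320.6759
M2: Pc = R·M2+t = (-0.00280, -0.01824, +1.01093); u = 680.3·(-0.00280)/1.01093 + 300.9 = 299.0145, v = 551.9·(-0.01824)/1.01093 + 244.3 = 234.3438
M3: Pc = R·M3+t = (-0.15517, -0.08486, +1.05863); u = 680.3·(-0.15517)/1.05863 + 300.9 = 201.1856, v = 551.9·(-0.08486)/1.05863 + 244.3 = 200.0573

c0=(151.85, 281.91) c1=(248.90, 320.68) c2=(299.01, 234.34) c3=(201.19, 200.06)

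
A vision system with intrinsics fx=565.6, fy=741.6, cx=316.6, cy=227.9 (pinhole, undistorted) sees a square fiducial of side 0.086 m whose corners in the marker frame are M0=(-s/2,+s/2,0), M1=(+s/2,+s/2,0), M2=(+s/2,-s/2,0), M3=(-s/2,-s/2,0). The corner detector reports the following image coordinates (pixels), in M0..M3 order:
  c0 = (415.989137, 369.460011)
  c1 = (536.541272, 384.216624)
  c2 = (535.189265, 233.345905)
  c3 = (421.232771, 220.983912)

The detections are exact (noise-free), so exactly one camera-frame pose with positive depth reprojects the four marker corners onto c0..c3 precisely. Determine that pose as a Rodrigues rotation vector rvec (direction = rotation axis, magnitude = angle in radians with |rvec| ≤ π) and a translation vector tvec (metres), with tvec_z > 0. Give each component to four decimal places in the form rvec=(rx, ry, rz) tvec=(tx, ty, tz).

Intrinsics K: fx=565.6, fy=741.6, cx=316.6, cy=227.9
Marker side s = 0.086 m; corners in marker frame (Z=0):
  M0 = (-0.0430, +0.0430, 0)
  M1 = (+0.0430, +0.0430, 0)
  M2 = (+0.0430, -0.0430, 0)
  M3 = (-0.0430, -0.0430, 0)
Detected image corners:
  c0 = (415.989137, 369.460011) px
  c1 = (536.541272, 384.216624) px
  c2 = (535.189265, 233.345905) px
  c3 = (421.232771, 220.983912) px
Planar DLT: solve 8×8 A·h = b for H (H[2,2]=1):
  H  [+1301.92693 -335.98810 +476.94643]
  H  [+119.04324 +1542.14557 +299.85314]
  H  [-0.12659 -0.65618 +1.00000]
B = K⁻¹H; ‖b₁‖=2.384439, ‖b₂‖=2.384439; λ = 2/(‖b₁‖+‖b₂‖) = 0.419386, sign → tz>0 ⇒ λ=+0.419386
r₁ = λ·B[:,0] = (+0.99508,+0.08364,-0.05309); r₂ = λ·B[:,1] = (-0.09509,+0.95668,-0.27519)
r₃ = r₁×r₂ = (+0.02777,+0.27889,+0.95992); SVD([r₁ r₂ r₃]) → R = UVᵀ:
  R  [+0.99508 -0.09509 +0.02777]
  R  [+0.08364 +0.95668 +0.27889]
  R  [-0.05309 -0.27519 +0.95992]
t = (+0.11890, +0.04069, +0.41939) m
tr R = 2.911679; θ = arccos((tr R − 1)/2) = 0.298294 rad = 17.091°
axis k = ((R−Rᵀ)₃₂, (R−Rᵀ)₁₃, (R−Rᵀ)₂₁) / (2 sinθ) = (-0.942664, +0.137575, +0.304069)
rvec = θ·k = (-0.281191, +0.041038, +0.090702)

rvec=(-0.2812, 0.0410, 0.0907) tvec=(0.1189, 0.0407, 0.4194)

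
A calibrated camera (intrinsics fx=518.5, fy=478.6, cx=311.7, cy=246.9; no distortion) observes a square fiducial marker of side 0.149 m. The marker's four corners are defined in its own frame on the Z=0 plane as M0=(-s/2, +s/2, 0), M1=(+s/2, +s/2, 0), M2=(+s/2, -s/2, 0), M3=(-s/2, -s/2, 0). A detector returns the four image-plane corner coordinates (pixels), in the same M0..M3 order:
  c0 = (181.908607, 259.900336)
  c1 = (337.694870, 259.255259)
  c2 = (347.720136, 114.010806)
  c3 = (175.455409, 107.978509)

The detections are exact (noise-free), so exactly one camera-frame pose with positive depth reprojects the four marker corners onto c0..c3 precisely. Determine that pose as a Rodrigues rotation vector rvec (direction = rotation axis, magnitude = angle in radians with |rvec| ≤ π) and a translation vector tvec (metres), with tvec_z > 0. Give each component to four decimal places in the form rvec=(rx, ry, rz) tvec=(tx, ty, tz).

Intrinsics K: fx=518.5, fy=478.6, cx=311.7, cy=246.9
Marker side s = 0.149 m; corners in marker frame (Z=0):
  M0 = (-0.0745, +0.0745, 0)
  M1 = (+0.0745, +0.0745, 0)
  M2 = (+0.0745, -0.0745, 0)
  M3 = (-0.0745, -0.0745, 0)
Detected image corners:
  c0 = (181.908607, 259.900336) px
  c1 = (337.694870, 259.255259) px
  c2 = (347.720136, 114.010806) px
  c3 = (175.455409, 107.978509) px
Planar DLT: solve 8×8 A·h = b for H (H[2,2]=1):
  H  [+1173.47912 +163.41526 +262.41750]
  H  [+70.55646 +1122.23173 +189.06447]
  H  [+0.28933 +0.67740 +1.00000]
B = K⁻¹H; ‖b₁‖=2.109224, ‖b₂‖=2.109224; λ = 2/(‖b₁‖+‖b₂‖) = 0.474108, sign → tz>0 ⇒ λ=+0.474108
r₁ = λ·B[:,0] = (+0.99055,-0.00087,+0.13717); r₂ = λ·B[:,1] = (-0.04364,+0.94602,+0.32116)
r₃ = r₁×r₂ = (-0.13005,-0.32411,+0.93704); SVD([r₁ r₂ r₃]) → R = UVᵀ:
  R  [+0.99055 -0.04364 -0.13005]
  R  [-0.00087 +0.94602 -0.32411]
  R  [+0.13717 +0.32116 +0.93704]
t = (-0.04506, -0.05729, +0.47411) m
tr R = 2.873603; θ = arccos((tr R − 1)/2) = 0.357423 rad = 20.479°
axis k = ((R−Rᵀ)₃₂, (R−Rᵀ)₁₃, (R−Rᵀ)₂₁) / (2 sinθ) = (+0.922180, -0.381901, +0.061127)
rvec = θ·k = (+0.329608, -0.136500, +0.021848)

rvec=(0.3296, -0.1365, 0.0218) tvec=(-0.0451, -0.0573, 0.4741)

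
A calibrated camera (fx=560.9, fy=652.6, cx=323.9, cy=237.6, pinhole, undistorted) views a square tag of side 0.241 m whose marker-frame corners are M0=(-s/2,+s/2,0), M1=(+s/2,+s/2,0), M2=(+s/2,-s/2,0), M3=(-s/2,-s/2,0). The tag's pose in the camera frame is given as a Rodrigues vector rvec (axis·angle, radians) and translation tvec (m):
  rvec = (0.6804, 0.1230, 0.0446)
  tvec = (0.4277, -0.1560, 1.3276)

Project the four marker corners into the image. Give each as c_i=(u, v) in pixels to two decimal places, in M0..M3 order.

c0=(445.99, 204.31) c1=(544.42, 212.93) c2=(571.52, 111.38) c3=(460.75, 103.64)

Intrinsics K: fx=560.9, fy=652.6, cx=323.9, cy=237.6
Marker side s = 0.241 m; corners in marker frame (Z=0):
  M0 = (-0.1205, +0.1205, 0)
  M1 = (+0.1205, +0.1205, 0)
  M2 = (+0.1205, -0.1205, 0)
  M3 = (-0.1205, -0.1205, 0)
rvec = (0.6804, 0.1230, 0.0446), |rvec| = θ = 0.69287 rad = 39.698°
Rodrigues: sinθ=0.63874, 1−cosθ=0.23058; R = I + sinθ·[k]× + (1−cosθ)·[k]×²:
    [+0.99178 -0.00092 +0.12797]
    [+0.08131 +0.77669 -0.62462]
    [-0.09882 +0.62989 +0.77037]
t = (0.4277, -0.1560, 1.3276) m
M0: Pc = R·M0+t = (+0.30808, -0.07221, +1.41541); u = 560.9·(+0.30808)/1.41541 + 323.9 = 445.9863, v = 652.6·(-0.07221)/1.41541 + 237.6 = 204.3074
M1: Pc = R·M1+t = (+0.54710, -0.05261, +1.39159); u = 560.9·(+0.54710)/1.39159 + 323.9 = 544.4151, v = 652.6·(-0.05261)/1.39159 + 237.6 = 212.9276
M2: Pc = R·M2+t = (+0.54732, -0.23979, +1.23979); u = 560.9·(+0.54732)/1.23979 + 323.9 = 571.5157, v = 652.6·(-0.23979)/1.23979 + 237.6 = 111.3783
M3: Pc = R·M3+t = (+0.30830, -0.25939, +1.26361); u = 560.9·(+0.30830)/1.26361 + 323.9 = 460.7515, v = 652.6·(-0.25939)/1.26361 + 237.6 = 103.6364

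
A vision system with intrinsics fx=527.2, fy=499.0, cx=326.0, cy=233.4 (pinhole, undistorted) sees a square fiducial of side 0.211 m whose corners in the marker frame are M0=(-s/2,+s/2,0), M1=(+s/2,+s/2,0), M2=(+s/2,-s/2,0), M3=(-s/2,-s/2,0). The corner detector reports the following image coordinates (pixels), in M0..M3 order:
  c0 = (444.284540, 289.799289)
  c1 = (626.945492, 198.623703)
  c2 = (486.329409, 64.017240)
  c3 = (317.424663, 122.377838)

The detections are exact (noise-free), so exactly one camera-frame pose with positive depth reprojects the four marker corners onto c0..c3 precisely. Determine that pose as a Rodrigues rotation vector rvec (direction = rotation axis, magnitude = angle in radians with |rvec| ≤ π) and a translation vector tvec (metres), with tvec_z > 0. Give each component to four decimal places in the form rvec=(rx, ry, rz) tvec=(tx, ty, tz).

Intrinsics K: fx=527.2, fy=499.0, cx=326.0, cy=233.4
Marker side s = 0.211 m; corners in marker frame (Z=0):
  M0 = (-0.1055, +0.1055, 0)
  M1 = (+0.1055, +0.1055, 0)
  M2 = (+0.1055, -0.1055, 0)
  M3 = (-0.1055, -0.1055, 0)
Detected image corners:
  c0 = (444.284540, 289.799289) px
  c1 = (626.945492, 198.623703) px
  c2 = (486.329409, 64.017240) px
  c3 = (317.424663, 122.377838) px
Planar DLT: solve 8×8 A·h = b for H (H[2,2]=1):
  H  [+1118.33865 +242.88018 +468.53002]
  H  [-243.77283 +569.19754 +159.60040]
  H  [+0.61468 -0.83854 +1.00000]
B = K⁻¹H; ‖b₁‖=2.002943, ‖b₂‖=2.002943; λ = 2/(‖b₁‖+‖b₂‖) = 0.499265, sign → tz>0 ⇒ λ=+0.499265
r₁ = λ·B[:,0] = (+0.86931,-0.38744,+0.30689); r₂ = λ·B[:,1] = (+0.48889,+0.76532,-0.41865)
r₃ = r₁×r₂ = (-0.07266,+0.51398,+0.85472); SVD([r₁ r₂ r₃]) → R = UVᵀ:
  R  [+0.86931 +0.48889 -0.07266]
  R  [-0.38744 +0.76532 +0.51398]
  R  [+0.30689 -0.41865 +0.85472]
t = (+0.13498, -0.07384, +0.49927) m
tr R = 2.489355; θ = arccos((tr R − 1)/2) = 0.730745 rad = 41.869°
axis k = ((R−Rᵀ)₃₂, (R−Rᵀ)₁₃, (R−Rᵀ)₂₁) / (2 sinθ) = (-0.698679, -0.284339, -0.656505)
rvec = θ·k = (-0.510556, -0.207779, -0.479738)

rvec=(-0.5106, -0.2078, -0.4797) tvec=(0.1350, -0.0738, 0.4993)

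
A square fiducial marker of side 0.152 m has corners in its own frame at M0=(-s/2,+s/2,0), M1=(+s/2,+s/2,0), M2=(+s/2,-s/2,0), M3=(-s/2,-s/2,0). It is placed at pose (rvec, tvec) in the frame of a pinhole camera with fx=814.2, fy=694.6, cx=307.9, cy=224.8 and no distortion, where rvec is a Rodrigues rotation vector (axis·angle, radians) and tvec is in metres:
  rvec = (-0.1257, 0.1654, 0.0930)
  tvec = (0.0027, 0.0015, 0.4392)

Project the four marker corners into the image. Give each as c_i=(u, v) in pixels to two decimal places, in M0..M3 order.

c0=(161.43, 335.06) c1=(443.55, 362.58) c2=(467.18, 117.30) c3=(194.61, 104.57)

Intrinsics K: fx=814.2, fy=694.6, cx=307.9, cy=224.8
Marker side s = 0.152 m; corners in marker frame (Z=0):
  M0 = (-0.0760, +0.0760, 0)
  M1 = (+0.0760, +0.0760, 0)
  M2 = (+0.0760, -0.0760, 0)
  M3 = (-0.0760, -0.0760, 0)
rvec = (-0.1257, 0.1654, 0.0930), |rvec| = θ = 0.22761 rad = 13.041°
Rodrigues: sinθ=0.22565, 1−cosθ=0.02579; R = I + sinθ·[k]× + (1−cosθ)·[k]×²:
    [+0.98207 -0.10255 +0.15816]
    [+0.08185 +0.98783 +0.13228]
    [-0.16980 -0.11696 +0.97851]
t = (0.0027, 0.0015, 0.4392) m
M0: Pc = R·M0+t = (-0.07973, +0.07035, +0.44322); u = 814.2·(-0.07973)/0.44322 + 307.9 = 161.4310, v = 694.6·(+0.07035)/0.44322 + 224.8 = 335.0583
M1: Pc = R·M1+t = (+0.06954, +0.08280, +0.41741); u = 814.2·(+0.06954)/0.41741 + 307.9 = 443.5534, v = 694.6·(+0.08280)/0.41741 + 224.8 = 362.5786
M2: Pc = R·M2+t = (+0.08513, -0.06735, +0.43518); u = 814.2·(+0.08513)/0.43518 + 307.9 = 467.1750, v = 694.6·(-0.06735)/0.43518 + 224.8 = 117.2953
M3: Pc = R·M3+t = (-0.06414, -0.07980, +0.46099); u = 814.2·(-0.06414)/0.46099 + 307.9 = 194.6100, v = 694.6·(-0.07980)/0.46099 + 224.8 = 104.5686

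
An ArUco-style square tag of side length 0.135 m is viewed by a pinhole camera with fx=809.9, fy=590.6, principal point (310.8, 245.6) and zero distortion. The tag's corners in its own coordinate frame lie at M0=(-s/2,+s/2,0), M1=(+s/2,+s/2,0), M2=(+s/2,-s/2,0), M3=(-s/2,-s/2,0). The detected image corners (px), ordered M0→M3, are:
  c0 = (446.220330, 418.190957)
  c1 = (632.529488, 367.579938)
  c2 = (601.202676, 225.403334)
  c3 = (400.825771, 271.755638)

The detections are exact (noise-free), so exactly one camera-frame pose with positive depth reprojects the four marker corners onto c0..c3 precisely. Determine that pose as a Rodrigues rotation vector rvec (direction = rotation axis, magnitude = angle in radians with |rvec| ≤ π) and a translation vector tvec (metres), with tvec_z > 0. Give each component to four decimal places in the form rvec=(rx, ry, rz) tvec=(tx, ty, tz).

Intrinsics K: fx=809.9, fy=590.6, cx=310.8, cy=245.6
Marker side s = 0.135 m; corners in marker frame (Z=0):
  M0 = (-0.0675, +0.0675, 0)
  M1 = (+0.0675, +0.0675, 0)
  M2 = (+0.0675, -0.0675, 0)
  M3 = (-0.0675, -0.0675, 0)
Detected image corners:
  c0 = (446.220330, 418.190957) px
  c1 = (632.529488, 367.579938) px
  c2 = (601.202676, 225.403334) px
  c3 = (400.825771, 271.755638) px
Planar DLT: solve 8×8 A·h = b for H (H[2,2]=1):
  H  [+1625.45457 +524.53001 +523.24116]
  H  [-239.43895 +1217.55393 +322.38223]
  H  [+0.37470 +0.46462 +1.00000]
B = K⁻¹H; ‖b₁‖=1.981631, ‖b₂‖=1.981631; λ = 2/(‖b₁‖+‖b₂‖) = 0.504635, sign → tz>0 ⇒ λ=+0.504635
r₁ = λ·B[:,0] = (+0.94023,-0.28322,+0.18909); r₂ = λ·B[:,1] = (+0.23685,+0.94283,+0.23447)
r₃ = r₁×r₂ = (-0.24468,-0.17567,+0.95356); SVD([r₁ r₂ r₃]) → R = UVᵀ:
  R  [+0.94023 +0.23685 -0.24468]
  R  [-0.28322 +0.94283 -0.17567]
  R  [+0.18909 +0.23447 +0.95356]
t = (+0.13237, +0.06561, +0.50463) m
tr R = 2.836618; θ = arccos((tr R − 1)/2) = 0.407009 rad = 23.320°
axis k = ((R−Rᵀ)₃₂, (R−Rᵀ)₁₃, (R−Rᵀ)₂₁) / (2 sinθ) = (+0.518019, -0.547877, -0.656877)
rvec = θ·k = (+0.210839, -0.222991, -0.267355)

rvec=(0.2108, -0.2230, -0.2674) tvec=(0.1324, 0.0656, 0.5046)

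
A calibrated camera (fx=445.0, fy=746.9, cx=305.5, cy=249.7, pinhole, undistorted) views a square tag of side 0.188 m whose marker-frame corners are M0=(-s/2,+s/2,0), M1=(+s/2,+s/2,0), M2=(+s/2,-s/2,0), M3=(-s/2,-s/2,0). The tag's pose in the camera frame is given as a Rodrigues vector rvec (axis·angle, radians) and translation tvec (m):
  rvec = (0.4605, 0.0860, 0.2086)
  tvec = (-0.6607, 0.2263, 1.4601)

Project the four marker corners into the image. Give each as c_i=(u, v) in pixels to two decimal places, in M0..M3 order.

Intrinsics K: fx=445.0, fy=746.9, cx=305.5, cy=249.7
Marker side s = 0.188 m; corners in marker frame (Z=0):
  M0 = (-0.0940, +0.0940, 0)
  M1 = (+0.0940, +0.0940, 0)
  M2 = (+0.0940, -0.0940, 0)
  M3 = (-0.0940, -0.0940, 0)
rvec = (0.4605, 0.0860, 0.2086), |rvec| = θ = 0.51281 rad = 29.382°
Rodrigues: sinθ=0.49062, 1−cosθ=0.12863; R = I + sinθ·[k]× + (1−cosθ)·[k]×²:
    [+0.97510 -0.18021 +0.12927]
    [+0.21895 +0.87499 -0.43181]
    [-0.03529 +0.44936 +0.89266]
t = (-0.6607, 0.2263, 1.4601) m
M0: Pc = R·M0+t = (-0.76930, +0.28797, +1.50566); u = 445.0·(-0.76930)/1.50566 + 305.5 = 78.1322, v = 746.9·(+0.28797)/1.50566 + 249.7 = 392.5500
M1: Pc = R·M1+t = (-0.58598, +0.32913, +1.49902); u = 445.0·(-0.58598)/1.49902 + 305.5 = 131.5458, v = 746.9·(+0.32913)/1.49902 + 249.7 = 413.6918
M2: Pc = R·M2+t = (-0.55210, +0.16463, +1.41454); u = 445.0·(-0.55210)/1.41454 + 305.5 = 131.8148, v = 746.9·(+0.16463)/1.41454 + 249.7 = 336.6283
M3: Pc = R·M3+t = (-0.73542, +0.12347, +1.42118); u = 445.0·(-0.73542)/1.42118 + 305.5 = 75.2250, v = 746.9·(+0.12347)/1.42118 + 249.7 = 314.5896

c0=(78.13, 392.55) c1=(131.55, 413.69) c2=(131.81, 336.63) c3=(75.22, 314.59)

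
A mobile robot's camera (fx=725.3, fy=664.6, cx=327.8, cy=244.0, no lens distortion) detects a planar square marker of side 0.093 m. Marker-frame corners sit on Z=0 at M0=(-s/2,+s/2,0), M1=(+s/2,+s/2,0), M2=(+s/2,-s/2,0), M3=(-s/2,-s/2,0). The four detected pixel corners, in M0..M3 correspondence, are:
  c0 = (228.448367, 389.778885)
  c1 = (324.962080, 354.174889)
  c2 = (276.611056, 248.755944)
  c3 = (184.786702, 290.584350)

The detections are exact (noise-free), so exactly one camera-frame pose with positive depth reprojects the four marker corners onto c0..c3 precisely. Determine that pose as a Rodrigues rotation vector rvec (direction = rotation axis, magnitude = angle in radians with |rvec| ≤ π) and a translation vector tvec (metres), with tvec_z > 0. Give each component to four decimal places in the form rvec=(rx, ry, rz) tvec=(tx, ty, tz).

Intrinsics K: fx=725.3, fy=664.6, cx=327.8, cy=244.0
Marker side s = 0.093 m; corners in marker frame (Z=0):
  M0 = (-0.0465, +0.0465, 0)
  M1 = (+0.0465, +0.0465, 0)
  M2 = (+0.0465, -0.0465, 0)
  M3 = (-0.0465, -0.0465, 0)
Detected image corners:
  c0 = (228.448367, 389.778885) px
  c1 = (324.962080, 354.174889) px
  c2 = (276.611056, 248.755944) px
  c3 = (184.786702, 290.584350) px
Planar DLT: solve 8×8 A·h = b for H (H[2,2]=1):
  H  [+828.89515 +447.62852 +251.92394]
  H  [-648.58632 +1040.50443 +321.04115]
  H  [-0.72314 -0.18216 +1.00000]
B = K⁻¹H; ‖b₁‖=1.785356, ‖b₂‖=1.785356; λ = 2/(‖b₁‖+‖b₂‖) = 0.560112, sign → tz>0 ⇒ λ=+0.560112
r₁ = λ·B[:,0] = (+0.82317,-0.39791,-0.40504); r₂ = λ·B[:,1] = (+0.39179,+0.91438,-0.10203)
r₃ = r₁×r₂ = (+0.41096,-0.07470,+0.90859); SVD([r₁ r₂ r₃]) → R = UVᵀ:
  R  [+0.82317 +0.39179 +0.41096]
  R  [-0.39791 +0.91438 -0.07470]
  R  [-0.40504 -0.10203 +0.90859]
t = (-0.05860, +0.06493, +0.56011) m
tr R = 2.646137; θ = arccos((tr R − 1)/2) = 0.604003 rad = 34.607°
axis k = ((R−Rᵀ)₃₂, (R−Rᵀ)₁₃, (R−Rᵀ)₂₁) / (2 sinθ) = (-0.024062, +0.718380, -0.695235)
rvec = θ·k = (-0.014533, +0.433904, -0.419924)

rvec=(-0.0145, 0.4339, -0.4199) tvec=(-0.0586, 0.0649, 0.5601)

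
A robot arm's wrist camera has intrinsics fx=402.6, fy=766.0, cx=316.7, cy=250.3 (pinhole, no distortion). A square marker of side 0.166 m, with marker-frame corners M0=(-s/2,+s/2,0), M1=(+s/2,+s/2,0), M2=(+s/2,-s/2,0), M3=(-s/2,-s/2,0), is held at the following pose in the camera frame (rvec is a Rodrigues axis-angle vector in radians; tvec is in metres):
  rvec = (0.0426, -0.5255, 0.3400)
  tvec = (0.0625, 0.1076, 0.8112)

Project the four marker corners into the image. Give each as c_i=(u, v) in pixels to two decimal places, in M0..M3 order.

c0=(299.84, 410.69) c1=(365.30, 441.09) c2=(390.54, 299.33) c3=(328.43, 254.07)

Intrinsics K: fx=402.6, fy=766.0, cx=316.7, cy=250.3
Marker side s = 0.166 m; corners in marker frame (Z=0):
  M0 = (-0.0830, +0.0830, 0)
  M1 = (+0.0830, +0.0830, 0)
  M2 = (+0.0830, -0.0830, 0)
  M3 = (-0.0830, -0.0830, 0)
rvec = (0.0426, -0.5255, 0.3400), |rvec| = θ = 0.62735 rad = 35.944°
Rodrigues: sinθ=0.58700, 1−cosθ=0.19041; R = I + sinθ·[k]× + (1−cosθ)·[k]×²:
    [+0.81047 -0.32896 -0.48469]
    [+0.30730 +0.94319 -0.12630]
    [+0.49871 -0.04658 +0.86552]
t = (0.0625, 0.1076, 0.8112) m
M0: Pc = R·M0+t = (-0.03207, +0.16038, +0.76594); u = 402.6·(-0.03207)/0.76594 + 316.7 = 299.8417, v = 766.0·(+0.16038)/0.76594 + 250.3 = 410.6914
M1: Pc = R·M1+t = (+0.10246, +0.21139, +0.84873); u = 402.6·(+0.10246)/0.84873 + 316.7 = 365.3049, v = 766.0·(+0.21139)/0.84873 + 250.3 = 441.0865
M2: Pc = R·M2+t = (+0.15707, +0.05482, +0.85646); u = 402.6·(+0.15707)/0.85646 + 316.7 = 390.5359, v = 766.0·(+0.05482)/0.85646 + 250.3 = 299.3308
M3: Pc = R·M3+t = (+0.02254, +0.00381, +0.77367); u = 402.6·(+0.02254)/0.77367 + 316.7 = 328.4268, v = 766.0·(+0.00381)/0.77367 + 250.3 = 254.0711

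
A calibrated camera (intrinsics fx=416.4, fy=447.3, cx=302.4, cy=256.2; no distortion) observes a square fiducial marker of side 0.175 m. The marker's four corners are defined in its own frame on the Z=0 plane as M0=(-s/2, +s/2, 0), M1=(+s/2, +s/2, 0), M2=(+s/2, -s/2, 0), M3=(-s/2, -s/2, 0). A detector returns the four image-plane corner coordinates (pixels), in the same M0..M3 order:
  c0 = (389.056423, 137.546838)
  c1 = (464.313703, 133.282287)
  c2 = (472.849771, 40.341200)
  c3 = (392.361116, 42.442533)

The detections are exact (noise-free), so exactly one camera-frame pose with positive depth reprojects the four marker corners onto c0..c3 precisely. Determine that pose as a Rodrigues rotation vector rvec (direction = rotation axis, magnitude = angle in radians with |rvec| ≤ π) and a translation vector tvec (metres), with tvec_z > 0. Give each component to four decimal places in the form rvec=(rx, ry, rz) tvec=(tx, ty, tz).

Intrinsics K: fx=416.4, fy=447.3, cx=302.4, cy=256.2
Marker side s = 0.175 m; corners in marker frame (Z=0):
  M0 = (-0.0875, +0.0875, 0)
  M1 = (+0.0875, +0.0875, 0)
  M2 = (+0.0875, -0.0875, 0)
  M3 = (-0.0875, -0.0875, 0)
Detected image corners:
  c0 = (389.056423, 137.546838) px
  c1 = (464.313703, 133.282287) px
  c2 = (472.849771, 40.341200) px
  c3 = (392.361116, 42.442533) px
Planar DLT: solve 8×8 A·h = b for H (H[2,2]=1):
  H  [+506.70131 +135.64143 +430.03643]
  H  [-5.59757 +572.10356 +90.00741]
  H  [+0.14484 +0.39489 +1.00000]
B = K⁻¹H; ‖b₁‖=1.125130, ‖b₂‖=1.125130; λ = 2/(‖b₁‖+‖b₂‖) = 0.888786, sign → tz>0 ⇒ λ=+0.888786
r₁ = λ·B[:,0] = (+0.98804,-0.08486,+0.12873); r₂ = λ·B[:,1] = (+0.03464,+0.93575,+0.35097)
r₃ = r₁×r₂ = (-0.15024,-0.34232,+0.92750); SVD([r₁ r₂ r₃]) → R = UVᵀ:
  R  [+0.98804 +0.03464 -0.15024]
  R  [-0.08486 +0.93575 -0.34232]
  R  [+0.12873 +0.35097 +0.92750]
t = (+0.27243, -0.33023, +0.88879) m
tr R = 2.851284; θ = arccos((tr R − 1)/2) = 0.388068 rad = 22.235°
axis k = ((R−Rᵀ)₃₂, (R−Rᵀ)₁₃, (R−Rᵀ)₂₁) / (2 sinθ) = (+0.916073, -0.368620, -0.157891)
rvec = θ·k = (+0.355499, -0.143050, -0.061272)

rvec=(0.3555, -0.1430, -0.0613) tvec=(0.2724, -0.3302, 0.8888)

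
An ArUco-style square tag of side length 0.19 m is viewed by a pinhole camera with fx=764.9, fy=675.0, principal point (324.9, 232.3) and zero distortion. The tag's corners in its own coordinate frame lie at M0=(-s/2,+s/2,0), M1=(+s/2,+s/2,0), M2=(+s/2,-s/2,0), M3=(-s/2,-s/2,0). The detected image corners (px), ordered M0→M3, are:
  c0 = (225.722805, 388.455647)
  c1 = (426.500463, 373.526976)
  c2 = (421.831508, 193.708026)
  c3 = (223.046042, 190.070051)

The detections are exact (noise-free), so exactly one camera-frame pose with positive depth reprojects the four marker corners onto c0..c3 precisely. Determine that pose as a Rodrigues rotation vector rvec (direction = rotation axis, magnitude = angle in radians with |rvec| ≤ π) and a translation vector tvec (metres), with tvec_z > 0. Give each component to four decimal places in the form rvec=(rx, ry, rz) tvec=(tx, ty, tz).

Intrinsics K: fx=764.9, fy=675.0, cx=324.9, cy=232.3
Marker side s = 0.19 m; corners in marker frame (Z=0):
  M0 = (-0.0950, +0.0950, 0)
  M1 = (+0.0950, +0.0950, 0)
  M2 = (+0.0950, -0.0950, 0)
  M3 = (-0.0950, -0.0950, 0)
Detected image corners:
  c0 = (225.722805, 388.455647) px
  c1 = (426.500463, 373.526976) px
  c2 = (421.831508, 193.708026) px
  c3 = (223.046042, 190.070051) px
Planar DLT: solve 8×8 A·h = b for H (H[2,2]=1):
  H  [+1218.42156 -0.50144 +329.15064]
  H  [+118.06430 +975.14026 +285.74565]
  H  [+0.51490 -0.06195 +1.00000]
B = K⁻¹H; ‖b₁‖=1.467505, ‖b₂‖=1.467505; λ = 2/(‖b₁‖+‖b₂‖) = 0.681429, sign → tz>0 ⇒ λ=+0.681429
r₁ = λ·B[:,0] = (+0.93642,-0.00156,+0.35087); r₂ = λ·B[:,1] = (+0.01748,+0.99896,-0.04221)
r₃ = r₁×r₂ = (-0.35044,+0.04567,+0.93547); SVD([r₁ r₂ r₃]) → R = UVᵀ:
  R  [+0.93642 +0.01748 -0.35044]
  R  [-0.00156 +0.99896 +0.04567]
  R  [+0.35087 -0.04221 +0.93547]
t = (+0.00379, +0.05395, +0.68143) m
tr R = 2.870850; θ = arccos((tr R − 1)/2) = 0.361336 rad = 20.703°
axis k = ((R−Rᵀ)₃₂, (R−Rᵀ)₁₃, (R−Rᵀ)₂₁) / (2 sinθ) = (-0.124290, -0.991880, -0.026938)
rvec = θ·k = (-0.044911, -0.358402, -0.009734)

rvec=(-0.0449, -0.3584, -0.0097) tvec=(0.0038, 0.0540, 0.6814)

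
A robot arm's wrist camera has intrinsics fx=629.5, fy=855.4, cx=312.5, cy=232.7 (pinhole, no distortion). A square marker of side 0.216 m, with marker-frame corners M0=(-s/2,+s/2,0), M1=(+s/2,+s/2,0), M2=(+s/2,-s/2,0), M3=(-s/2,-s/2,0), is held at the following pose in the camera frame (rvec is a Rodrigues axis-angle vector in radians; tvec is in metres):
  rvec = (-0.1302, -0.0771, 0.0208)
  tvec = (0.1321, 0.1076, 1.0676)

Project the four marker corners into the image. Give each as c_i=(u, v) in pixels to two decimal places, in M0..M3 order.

c0=(326.20, 406.08) c1=(453.66, 407.90) c2=(451.96, 235.30) c3=(327.83, 230.91)

Intrinsics K: fx=629.5, fy=855.4, cx=312.5, cy=232.7
Marker side s = 0.216 m; corners in marker frame (Z=0):
  M0 = (-0.1080, +0.1080, 0)
  M1 = (+0.1080, +0.1080, 0)
  M2 = (+0.1080, -0.1080, 0)
  M3 = (-0.1080, -0.1080, 0)
rvec = (-0.1302, -0.0771, 0.0208), |rvec| = θ = 0.15274 rad = 8.751°
Rodrigues: sinθ=0.15215, 1−cosθ=0.01164; R = I + sinθ·[k]× + (1−cosθ)·[k]×²:
    [+0.99682 -0.01571 -0.07815]
    [+0.02573 +0.99132 +0.12889]
    [+0.07545 -0.13049 +0.98857]
t = (0.1321, 0.1076, 1.0676) m
M0: Pc = R·M0+t = (+0.02275, +0.21188, +1.04536); u = 629.5·(+0.02275)/1.04536 + 312.5 = 326.1979, v = 855.4·(+0.21188)/1.04536 + 232.7 = 406.0816
M1: Pc = R·M1+t = (+0.23806, +0.21744, +1.06166); u = 629.5·(+0.23806)/1.06166 + 312.5 = 453.6556, v = 855.4·(+0.21744)/1.06166 + 232.7 = 407.8978
M2: Pc = R·M2+t = (+0.24145, +0.00332, +1.08984); u = 629.5·(+0.24145)/1.08984 + 312.5 = 451.9648, v = 855.4·(+0.00332)/1.08984 + 232.7 = 235.3024
M3: Pc = R·M3+t = (+0.02614, -0.00224, +1.07354); u = 629.5·(+0.02614)/1.07354 + 312.5 = 327.8280, v = 855.4·(-0.00224)/1.07354 + 232.7 = 230.9138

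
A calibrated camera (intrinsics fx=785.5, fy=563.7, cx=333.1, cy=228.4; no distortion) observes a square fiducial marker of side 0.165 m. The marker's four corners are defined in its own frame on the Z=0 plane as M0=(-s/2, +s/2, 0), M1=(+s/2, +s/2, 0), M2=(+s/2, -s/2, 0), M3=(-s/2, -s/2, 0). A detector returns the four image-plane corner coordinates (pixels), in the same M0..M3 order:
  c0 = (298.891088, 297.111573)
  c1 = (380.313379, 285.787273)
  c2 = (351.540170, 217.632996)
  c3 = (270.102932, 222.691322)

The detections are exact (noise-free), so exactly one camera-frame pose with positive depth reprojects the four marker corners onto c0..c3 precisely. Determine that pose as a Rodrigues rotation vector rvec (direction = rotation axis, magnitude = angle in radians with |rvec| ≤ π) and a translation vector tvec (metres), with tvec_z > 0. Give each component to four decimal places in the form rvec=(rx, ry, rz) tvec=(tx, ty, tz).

Intrinsics K: fx=785.5, fy=563.7, cx=333.1, cy=228.4
Marker side s = 0.165 m; corners in marker frame (Z=0):
  M0 = (-0.0825, +0.0825, 0)
  M1 = (+0.0825, +0.0825, 0)
  M2 = (+0.0825, -0.0825, 0)
  M3 = (-0.0825, -0.0825, 0)
Detected image corners:
  c0 = (298.891088, 297.111573) px
  c1 = (380.313379, 285.787273) px
  c2 = (351.540170, 217.632996) px
  c3 = (270.102932, 222.691322) px
Planar DLT: solve 8×8 A·h = b for H (H[2,2]=1):
  H  [+660.03742 +115.93206 +326.71830]
  H  [+81.62143 +385.23127 +255.10386]
  H  [+0.51204 -0.17987 +1.00000]
B = K⁻¹H; ‖b₁‖=0.808962, ‖b₂‖=0.808962; λ = 2/(‖b₁‖+‖b₂‖) = 1.236152, sign → tz>0 ⇒ λ=+1.236152
r₁ = λ·B[:,0] = (+0.77029,-0.07748,+0.63297); r₂ = λ·B[:,1] = (+0.27673,+0.93487,-0.22234)
r₃ = r₁×r₂ = (-0.57452,+0.34643,+0.74157); SVD([r₁ r₂ r₃]) → R = UVᵀ:
  R  [+0.77029 +0.27673 -0.57452]
  R  [-0.07748 +0.93487 +0.34643]
  R  [+0.63297 -0.22234 +0.74157]
t = (-0.01004, +0.05856, +1.23615) m
tr R = 2.446731; θ = arccos((tr R − 1)/2) = 0.762132 rad = 43.667°
axis k = ((R−Rᵀ)₃₂, (R−Rᵀ)₁₃, (R−Rᵀ)₂₁) / (2 sinθ) = (-0.411874, -0.874396, -0.256497)
rvec = θ·k = (-0.313903, -0.666405, -0.195485)

rvec=(-0.3139, -0.6664, -0.1955) tvec=(-0.0100, 0.0586, 1.2362)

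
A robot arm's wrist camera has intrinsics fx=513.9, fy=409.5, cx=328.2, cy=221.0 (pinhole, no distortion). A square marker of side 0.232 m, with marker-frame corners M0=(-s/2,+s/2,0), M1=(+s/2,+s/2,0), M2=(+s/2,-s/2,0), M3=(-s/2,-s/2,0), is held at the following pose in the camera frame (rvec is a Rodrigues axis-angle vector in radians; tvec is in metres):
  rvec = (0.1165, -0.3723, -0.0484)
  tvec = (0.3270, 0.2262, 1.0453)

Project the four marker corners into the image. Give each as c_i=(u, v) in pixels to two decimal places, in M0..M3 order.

Intrinsics K: fx=513.9, fy=409.5, cx=328.2, cy=221.0
Marker side s = 0.232 m; corners in marker frame (Z=0):
  M0 = (-0.1160, +0.1160, 0)
  M1 = (+0.1160, +0.1160, 0)
  M2 = (+0.1160, -0.1160, 0)
  M3 = (-0.1160, -0.1160, 0)
rvec = (0.1165, -0.3723, -0.0484), |rvec| = θ = 0.39309 rad = 22.523°
Rodrigues: sinθ=0.38305, 1−cosθ=0.07627; R = I + sinθ·[k]× + (1−cosθ)·[k]×²:
    [+0.93043 +0.02575 -0.36557]
    [-0.06857 +0.99214 -0.10463]
    [+0.36000 +0.12242 +0.92488]
t = (0.3270, 0.2262, 1.0453) m
M0: Pc = R·M0+t = (+0.22206, +0.34924, +1.01774); u = 513.9·(+0.22206)/1.01774 + 328.2 = 440.3264, v = 409.5·(+0.34924)/1.01774 + 221.0 = 361.5222
M1: Pc = R·M1+t = (+0.43792, +0.33333, +1.10126); u = 513.9·(+0.43792)/1.10126 + 328.2 = 532.5527, v = 409.5·(+0.33333)/1.10126 + 221.0 = 344.9493
M2: Pc = R·M2+t = (+0.43194, +0.10316, +1.07286); u = 513.9·(+0.43194)/1.07286 + 328.2 = 535.1003, v = 409.5·(+0.10316)/1.07286 + 221.0 = 260.3740
M3: Pc = R·M3+t = (+0.21608, +0.11907, +0.98934); u = 513.9·(+0.21608)/0.98934 + 328.2 = 440.4415, v = 409.5·(+0.11907)/0.98934 + 221.0 = 270.2827

c0=(440.33, 361.52) c1=(532.55, 344.95) c2=(535.10, 260.37) c3=(440.44, 270.28)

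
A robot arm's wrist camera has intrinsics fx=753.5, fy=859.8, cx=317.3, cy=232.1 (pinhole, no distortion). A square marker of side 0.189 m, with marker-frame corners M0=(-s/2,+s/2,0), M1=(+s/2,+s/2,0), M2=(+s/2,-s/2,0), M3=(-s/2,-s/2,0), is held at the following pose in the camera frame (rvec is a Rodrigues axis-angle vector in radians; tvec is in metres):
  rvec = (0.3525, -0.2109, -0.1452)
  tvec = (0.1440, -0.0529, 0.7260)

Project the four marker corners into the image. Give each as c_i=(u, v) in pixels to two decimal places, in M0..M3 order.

Intrinsics K: fx=753.5, fy=859.8, cx=317.3, cy=232.1
Marker side s = 0.189 m; corners in marker frame (Z=0):
  M0 = (-0.0945, +0.0945, 0)
  M1 = (+0.0945, +0.0945, 0)
  M2 = (+0.0945, -0.0945, 0)
  M3 = (-0.0945, -0.0945, 0)
rvec = (0.3525, -0.2109, -0.1452), |rvec| = θ = 0.43568 rad = 24.963°
Rodrigues: sinθ=0.42203, 1−cosθ=0.09342; R = I + sinθ·[k]× + (1−cosθ)·[k]×²:
    [+0.96773 +0.10406 -0.22948]
    [-0.17724 +0.92847 -0.32638]
    [+0.17910 +0.35652 +0.91696]
t = (0.1440, -0.0529, 0.7260) m
M0: Pc = R·M0+t = (+0.06238, +0.05159, +0.74277); u = 753.5·(+0.06238)/0.74277 + 317.3 = 380.5845, v = 859.8·(+0.05159)/0.74277 + 232.1 = 291.8182
M1: Pc = R·M1+t = (+0.24528, +0.01809, +0.77662); u = 753.5·(+0.24528)/0.77662 + 317.3 = 555.2837, v = 859.8·(+0.01809)/0.77662 + 232.1 = 252.1296
M2: Pc = R·M2+t = (+0.22562, -0.15739, +0.70923); u = 753.5·(+0.22562)/0.70923 + 317.3 = 556.9987, v = 859.8·(-0.15739)/0.70923 + 232.1 = 41.2975
M3: Pc = R·M3+t = (+0.04272, -0.12389, +0.67538); u = 753.5·(+0.04272)/0.67538 + 317.3 = 364.9557, v = 859.8·(-0.12389)/0.67538 + 232.1 = 74.3790

c0=(380.58, 291.82) c1=(555.28, 252.13) c2=(557.00, 41.30) c3=(364.96, 74.38)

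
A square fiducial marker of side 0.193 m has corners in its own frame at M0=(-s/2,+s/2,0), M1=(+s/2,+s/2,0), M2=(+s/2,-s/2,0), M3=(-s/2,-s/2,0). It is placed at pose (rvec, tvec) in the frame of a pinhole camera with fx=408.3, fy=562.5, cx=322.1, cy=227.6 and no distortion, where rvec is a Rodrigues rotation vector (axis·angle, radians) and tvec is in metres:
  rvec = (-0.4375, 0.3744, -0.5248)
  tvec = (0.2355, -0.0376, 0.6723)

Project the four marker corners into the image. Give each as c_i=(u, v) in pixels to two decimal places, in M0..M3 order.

Intrinsics K: fx=408.3, fy=562.5, cx=322.1, cy=227.6
Marker side s = 0.193 m; corners in marker frame (Z=0):
  M0 = (-0.0965, +0.0965, 0)
  M1 = (+0.0965, +0.0965, 0)
  M2 = (+0.0965, -0.0965, 0)
  M3 = (-0.0965, -0.0965, 0)
rvec = (-0.4375, 0.3744, -0.5248), |rvec| = θ = 0.77910 rad = 44.639°
Rodrigues: sinθ=0.70264, 1−cosθ=0.28845; R = I + sinθ·[k]× + (1−cosθ)·[k]×²:
    [+0.80251 +0.39546 +0.44677]
    [-0.55114 +0.77816 +0.30119]
    [-0.22855 -0.48794 +0.84243]
t = (0.2355, -0.0376, 0.6723) m
M0: Pc = R·M0+t = (+0.19622, +0.09068, +0.64727); u = 408.3·(+0.19622)/0.64727 + 322.1 = 445.8763, v = 562.5·(+0.09068)/0.64727 + 227.6 = 306.4016
M1: Pc = R·M1+t = (+0.35110, -0.01569, +0.60316); u = 408.3·(+0.35110)/0.60316 + 322.1 = 559.7743, v = 562.5·(-0.01569)/0.60316 + 227.6 = 212.9656
M2: Pc = R·M2+t = (+0.27478, -0.16588, +0.69733); u = 408.3·(+0.27478)/0.69733 + 322.1 = 482.9888, v = 562.5·(-0.16588)/0.69733 + 227.6 = 93.7958
M3: Pc = R·M3+t = (+0.11990, -0.05951, +0.74144); u = 408.3·(+0.11990)/0.74144 + 322.1 = 388.1253, v = 562.5·(-0.05951)/0.74144 + 227.6 = 182.4540

c0=(445.88, 306.40) c1=(559.77, 212.97) c2=(482.99, 93.80) c3=(388.13, 182.45)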